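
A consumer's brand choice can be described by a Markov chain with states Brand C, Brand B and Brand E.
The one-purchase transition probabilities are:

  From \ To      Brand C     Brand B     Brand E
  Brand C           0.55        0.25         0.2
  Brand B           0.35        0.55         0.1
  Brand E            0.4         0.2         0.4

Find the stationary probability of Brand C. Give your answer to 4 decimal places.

0.4505

Let the stationary distribution be π with π = πP and π_1 + π_2 + π_3 = 1.
π_1 = 0.55·π_1 + 0.35·π_2 + 0.4·π_3
π_2 = 0.25·π_1 + 0.55·π_2 + 0.2·π_3
Solving with the normalization constraint gives π = (0.4505, 0.3423, 0.2072).
So the stationary probability of Brand C is 0.4505.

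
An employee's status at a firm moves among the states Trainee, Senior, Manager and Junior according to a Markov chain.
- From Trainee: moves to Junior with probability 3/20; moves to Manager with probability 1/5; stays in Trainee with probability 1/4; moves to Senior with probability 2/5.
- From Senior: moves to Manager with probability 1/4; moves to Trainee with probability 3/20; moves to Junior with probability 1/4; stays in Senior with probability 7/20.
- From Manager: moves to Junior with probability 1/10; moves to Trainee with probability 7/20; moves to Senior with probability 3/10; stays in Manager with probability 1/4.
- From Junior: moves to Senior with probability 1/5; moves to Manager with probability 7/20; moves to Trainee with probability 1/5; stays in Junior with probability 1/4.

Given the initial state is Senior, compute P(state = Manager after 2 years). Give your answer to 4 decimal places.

0.2675

Propagate the distribution vector 2 years from Senior.
After 0 years: (0.0000, 1.0000, 0.0000, 0.0000)
After 1 year: (0.1500, 0.3500, 0.2500, 0.2500)
After 2 years: (0.2275, 0.3075, 0.2675, 0.1975)
P(in Manager after 2 years) = 0.2675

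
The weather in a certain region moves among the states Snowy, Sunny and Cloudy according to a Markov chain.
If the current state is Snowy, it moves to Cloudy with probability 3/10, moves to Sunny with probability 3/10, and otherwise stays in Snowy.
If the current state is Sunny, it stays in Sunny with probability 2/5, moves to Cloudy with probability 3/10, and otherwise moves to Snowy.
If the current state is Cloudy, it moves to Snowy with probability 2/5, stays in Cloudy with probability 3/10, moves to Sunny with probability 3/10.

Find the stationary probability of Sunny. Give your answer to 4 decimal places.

0.3333

Let the stationary distribution be π with π = πP and π_1 + π_2 + π_3 = 1.
π_1 = 0.4·π_1 + 0.3·π_2 + 0.4·π_3
π_2 = 0.3·π_1 + 0.4·π_2 + 0.3·π_3
Solving with the normalization constraint gives π = (0.3667, 0.3333, 0.3000).
So the stationary probability of Sunny is 0.3333.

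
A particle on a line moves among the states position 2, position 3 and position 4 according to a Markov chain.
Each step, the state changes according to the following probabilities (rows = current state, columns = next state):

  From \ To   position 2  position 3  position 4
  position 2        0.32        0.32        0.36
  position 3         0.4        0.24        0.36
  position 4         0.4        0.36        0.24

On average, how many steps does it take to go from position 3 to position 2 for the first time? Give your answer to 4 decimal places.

2.5000

Let t(s) be the expected number of steps to first reach position 2 from state s, with t(position 2) = 0. Conditioning on the first step:
t(position 3) = 1 + 0.24·t(position 3) + 0.36·t(position 4)
t(position 4) = 1 + 0.36·t(position 3) + 0.24·t(position 4)
Solving: t(position 3) = 2.5000, t(position 4) = 2.5000.
Expected steps from position 3 to position 2: 2.5000.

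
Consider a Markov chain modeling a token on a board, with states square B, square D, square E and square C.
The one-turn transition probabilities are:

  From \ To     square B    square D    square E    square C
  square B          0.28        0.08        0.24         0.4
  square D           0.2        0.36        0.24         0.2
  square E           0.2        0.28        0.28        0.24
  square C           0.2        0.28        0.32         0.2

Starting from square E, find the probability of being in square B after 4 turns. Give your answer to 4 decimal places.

0.2174

Propagate the distribution vector 4 turns from square E.
After 0 turns: (0.0000, 0.0000, 1.0000, 0.0000)
After 1 turn: (0.2000, 0.2800, 0.2800, 0.2400)
After 2 turns: (0.2160, 0.2624, 0.2704, 0.2512)
After 3 turns: (0.2173, 0.2578, 0.2709, 0.2540)
After 4 turns: (0.2174, 0.2572, 0.2712, 0.2543)
P(in square B after 4 turns) = 0.2174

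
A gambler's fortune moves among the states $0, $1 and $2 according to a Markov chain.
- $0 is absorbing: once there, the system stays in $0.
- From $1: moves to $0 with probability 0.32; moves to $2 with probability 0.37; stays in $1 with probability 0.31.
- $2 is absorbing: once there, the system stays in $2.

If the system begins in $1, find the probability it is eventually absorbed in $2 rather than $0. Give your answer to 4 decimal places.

0.5362

Let h(s) be the probability of absorption at $2 starting from transient state s. Then h($2) = 1 and h($0) = 0. By first-step analysis:
h($1) = 0.32·0 + 0.31·h($1) + 0.37·1
Solving: h($1) = 0.5362.
Starting from $1, the probability is 0.5362.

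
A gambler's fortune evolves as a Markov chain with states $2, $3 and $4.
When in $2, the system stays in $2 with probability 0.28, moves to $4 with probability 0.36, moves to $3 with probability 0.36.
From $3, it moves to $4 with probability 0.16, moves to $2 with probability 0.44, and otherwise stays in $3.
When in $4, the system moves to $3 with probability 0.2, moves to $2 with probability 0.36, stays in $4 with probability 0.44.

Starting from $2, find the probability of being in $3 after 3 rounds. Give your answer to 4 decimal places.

Propagate the distribution vector 3 rounds from $2.
After 0 rounds: (1.0000, 0.0000, 0.0000)
After 1 round: (0.2800, 0.3600, 0.3600)
After 2 rounds: (0.3664, 0.3168, 0.3168)
After 3 rounds: (0.3560, 0.3220, 0.3220)
P(in $3 after 3 rounds) = 0.3220

0.3220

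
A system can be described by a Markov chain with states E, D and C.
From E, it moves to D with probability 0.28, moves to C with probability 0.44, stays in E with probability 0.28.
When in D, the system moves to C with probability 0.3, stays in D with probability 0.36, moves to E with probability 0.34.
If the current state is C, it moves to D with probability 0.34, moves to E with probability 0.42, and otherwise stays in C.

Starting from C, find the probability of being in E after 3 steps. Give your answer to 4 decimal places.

Propagate the distribution vector 3 steps from C.
After 0 steps: (0.0000, 0.0000, 1.0000)
After 1 step: (0.4200, 0.3400, 0.2400)
After 2 steps: (0.3340, 0.3216, 0.3444)
After 3 steps: (0.3475, 0.3264, 0.3261)
P(in E after 3 steps) = 0.3475

0.3475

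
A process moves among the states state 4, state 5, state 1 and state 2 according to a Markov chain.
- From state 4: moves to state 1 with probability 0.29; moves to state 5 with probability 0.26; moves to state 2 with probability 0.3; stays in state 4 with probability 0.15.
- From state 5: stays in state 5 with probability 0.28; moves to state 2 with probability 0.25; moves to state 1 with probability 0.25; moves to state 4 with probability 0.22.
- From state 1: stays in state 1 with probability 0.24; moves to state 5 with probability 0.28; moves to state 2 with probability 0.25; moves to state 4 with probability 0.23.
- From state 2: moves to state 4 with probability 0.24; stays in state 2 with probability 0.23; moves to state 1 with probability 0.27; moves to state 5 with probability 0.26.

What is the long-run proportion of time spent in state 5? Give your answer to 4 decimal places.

Let the stationary distribution be π with π = πP and π_1 + π_2 + π_3 + π_4 = 1.
π_1 = 0.15·π_1 + 0.22·π_2 + 0.23·π_3 + 0.24·π_4
π_2 = 0.26·π_1 + 0.28·π_2 + 0.28·π_3 + 0.26·π_4
π_3 = 0.29·π_1 + 0.25·π_2 + 0.24·π_3 + 0.27·π_4
Solving with the normalization constraint gives π = (0.2128, 0.2706, 0.2610, 0.2555).
So the stationary probability of state 5 is 0.2706.

0.2706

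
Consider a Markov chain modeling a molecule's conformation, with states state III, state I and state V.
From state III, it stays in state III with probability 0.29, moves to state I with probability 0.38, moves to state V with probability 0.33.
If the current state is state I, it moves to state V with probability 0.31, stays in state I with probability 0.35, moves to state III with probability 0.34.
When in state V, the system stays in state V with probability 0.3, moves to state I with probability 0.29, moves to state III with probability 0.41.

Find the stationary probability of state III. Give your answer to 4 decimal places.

0.3447

Let the stationary distribution be π with π = πP and π_1 + π_2 + π_3 = 1.
π_1 = 0.29·π_1 + 0.34·π_2 + 0.41·π_3
π_2 = 0.38·π_1 + 0.35·π_2 + 0.29·π_3
Solving with the normalization constraint gives π = (0.3447, 0.3415, 0.3138).
So the stationary probability of state III is 0.3447.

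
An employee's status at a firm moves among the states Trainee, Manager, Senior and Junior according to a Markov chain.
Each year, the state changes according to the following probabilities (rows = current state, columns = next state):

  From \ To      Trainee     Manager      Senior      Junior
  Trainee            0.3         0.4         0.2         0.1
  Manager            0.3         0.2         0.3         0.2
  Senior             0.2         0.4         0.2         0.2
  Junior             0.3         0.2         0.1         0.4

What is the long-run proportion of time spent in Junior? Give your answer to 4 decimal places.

0.2151

Let the stationary distribution be π with π = πP and π_1 + π_2 + π_3 + π_4 = 1.
π_1 = 0.3·π_1 + 0.3·π_2 + 0.2·π_3 + 0.3·π_4
π_2 = 0.4·π_1 + 0.2·π_2 + 0.4·π_3 + 0.2·π_4
π_3 = 0.2·π_1 + 0.3·π_2 + 0.2·π_3 + 0.1·π_4
Solving with the normalization constraint gives π = (0.2792, 0.2975, 0.2082, 0.2151).
So the stationary probability of Junior is 0.2151.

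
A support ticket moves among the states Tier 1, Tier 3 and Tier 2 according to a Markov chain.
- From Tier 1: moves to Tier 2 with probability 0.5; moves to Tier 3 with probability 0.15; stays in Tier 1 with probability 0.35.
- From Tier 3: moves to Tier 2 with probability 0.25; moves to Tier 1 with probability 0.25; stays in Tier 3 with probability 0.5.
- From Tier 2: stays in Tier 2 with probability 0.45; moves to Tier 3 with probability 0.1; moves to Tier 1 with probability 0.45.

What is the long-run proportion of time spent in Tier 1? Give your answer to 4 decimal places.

0.3731

Let the stationary distribution be π with π = πP and π_1 + π_2 + π_3 = 1.
π_1 = 0.35·π_1 + 0.25·π_2 + 0.45·π_3
π_2 = 0.15·π_1 + 0.5·π_2 + 0.1·π_3
Solving with the normalization constraint gives π = (0.3731, 0.1978, 0.4291).
So the stationary probability of Tier 1 is 0.3731.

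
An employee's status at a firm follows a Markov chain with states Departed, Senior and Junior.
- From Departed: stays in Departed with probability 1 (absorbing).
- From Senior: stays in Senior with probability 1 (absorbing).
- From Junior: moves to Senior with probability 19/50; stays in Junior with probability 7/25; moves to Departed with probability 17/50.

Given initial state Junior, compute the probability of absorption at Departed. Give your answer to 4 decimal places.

Let h(s) be the probability of absorption at Departed starting from transient state s. Then h(Departed) = 1 and h(Senior) = 0. By first-step analysis:
h(Junior) = 0.34·1 + 0.38·0 + 0.28·h(Junior)
Solving: h(Junior) = 0.4722.
Starting from Junior, the probability is 0.4722.

0.4722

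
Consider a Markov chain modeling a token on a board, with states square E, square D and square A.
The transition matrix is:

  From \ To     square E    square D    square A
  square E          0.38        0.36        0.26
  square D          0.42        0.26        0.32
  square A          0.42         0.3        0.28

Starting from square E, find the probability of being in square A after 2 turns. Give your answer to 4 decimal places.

0.2868

Sum over the intermediate state after 1 turn:
P = P(square E→square E)·P(square E→square A) + P(square E→square D)·P(square D→square A) + P(square E→square A)·P(square A→square A)
  = 0.38×0.26 + 0.36×0.32 + 0.26×0.28
  = 0.0988 + 0.1152 + 0.0728 = 0.2868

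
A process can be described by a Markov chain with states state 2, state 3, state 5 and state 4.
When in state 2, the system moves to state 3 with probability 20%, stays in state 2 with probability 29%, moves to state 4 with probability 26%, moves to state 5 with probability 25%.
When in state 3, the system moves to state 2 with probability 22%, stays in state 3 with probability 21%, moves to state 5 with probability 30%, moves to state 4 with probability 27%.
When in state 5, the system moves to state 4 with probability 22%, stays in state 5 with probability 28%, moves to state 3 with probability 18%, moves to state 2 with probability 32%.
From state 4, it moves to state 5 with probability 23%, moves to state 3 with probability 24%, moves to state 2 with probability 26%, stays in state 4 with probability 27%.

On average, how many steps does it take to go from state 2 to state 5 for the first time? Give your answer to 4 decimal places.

3.9163

Let t(s) be the expected number of steps to first reach state 5 from state s, with t(state 5) = 0. Conditioning on the first step:
t(state 2) = 1 + 0.29·t(state 2) + 0.2·t(state 3) + 0.26·t(state 4)
t(state 3) = 1 + 0.22·t(state 2) + 0.21·t(state 3) + 0.27·t(state 4)
t(state 4) = 1 + 0.26·t(state 2) + 0.24·t(state 3) + 0.27·t(state 4)
Solving: t(state 2) = 3.9163, t(state 3) = 3.7193, t(state 4) = 3.9875.
Expected steps from state 2 to state 5: 3.9163.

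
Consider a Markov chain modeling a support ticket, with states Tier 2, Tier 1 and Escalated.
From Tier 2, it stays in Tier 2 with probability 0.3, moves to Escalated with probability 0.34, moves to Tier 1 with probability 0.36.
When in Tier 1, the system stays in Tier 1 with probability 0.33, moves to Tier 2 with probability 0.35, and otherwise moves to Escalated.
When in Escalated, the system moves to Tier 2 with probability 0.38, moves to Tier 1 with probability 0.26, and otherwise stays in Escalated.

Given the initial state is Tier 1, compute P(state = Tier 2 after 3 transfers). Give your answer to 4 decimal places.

0.3431

Propagate the distribution vector 3 transfers from Tier 1.
After 0 transfers: (0.0000, 1.0000, 0.0000)
After 1 transfer: (0.3500, 0.3300, 0.3200)
After 2 transfers: (0.3421, 0.3181, 0.3398)
After 3 transfers: (0.3431, 0.3165, 0.3404)
P(in Tier 2 after 3 transfers) = 0.3431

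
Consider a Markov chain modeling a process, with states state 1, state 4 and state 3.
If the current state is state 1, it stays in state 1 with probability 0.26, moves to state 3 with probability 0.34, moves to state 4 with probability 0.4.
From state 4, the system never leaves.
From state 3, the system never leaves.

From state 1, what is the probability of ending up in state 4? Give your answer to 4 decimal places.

Let h(s) be the probability of absorption at state 4 starting from transient state s. Then h(state 4) = 1 and h(state 3) = 0. By first-step analysis:
h(state 1) = 0.26·h(state 1) + 0.4·1 + 0.34·0
Solving: h(state 1) = 0.5405.
Starting from state 1, the probability is 0.5405.

0.5405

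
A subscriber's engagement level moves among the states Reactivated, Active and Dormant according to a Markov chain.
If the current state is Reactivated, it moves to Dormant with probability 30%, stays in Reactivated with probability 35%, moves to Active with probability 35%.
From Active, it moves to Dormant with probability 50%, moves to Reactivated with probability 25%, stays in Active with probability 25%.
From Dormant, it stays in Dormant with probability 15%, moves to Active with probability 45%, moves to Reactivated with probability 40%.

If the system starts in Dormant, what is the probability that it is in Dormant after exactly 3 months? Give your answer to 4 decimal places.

Propagate the distribution vector 3 months from Dormant.
After 0 months: (0.0000, 0.0000, 1.0000)
After 1 month: (0.4000, 0.4500, 0.1500)
After 2 months: (0.3125, 0.3200, 0.3675)
After 3 months: (0.3364, 0.3548, 0.3089)
P(in Dormant after 3 months) = 0.3089

0.3089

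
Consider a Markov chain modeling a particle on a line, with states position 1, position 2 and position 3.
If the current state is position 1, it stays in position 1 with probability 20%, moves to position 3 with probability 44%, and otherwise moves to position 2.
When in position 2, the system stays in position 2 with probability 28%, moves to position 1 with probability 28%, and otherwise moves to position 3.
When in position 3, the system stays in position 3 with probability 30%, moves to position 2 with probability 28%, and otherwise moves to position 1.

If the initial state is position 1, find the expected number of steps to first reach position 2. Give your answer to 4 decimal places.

Let t(s) be the expected number of steps to first reach position 2 from state s, with t(position 2) = 0. Conditioning on the first step:
t(position 1) = 1 + 0.2·t(position 1) + 0.44·t(position 3)
t(position 3) = 1 + 0.42·t(position 1) + 0.3·t(position 3)
Solving: t(position 1) = 3.0384, t(position 3) = 3.2516.
Expected steps from position 1 to position 2: 3.0384.

3.0384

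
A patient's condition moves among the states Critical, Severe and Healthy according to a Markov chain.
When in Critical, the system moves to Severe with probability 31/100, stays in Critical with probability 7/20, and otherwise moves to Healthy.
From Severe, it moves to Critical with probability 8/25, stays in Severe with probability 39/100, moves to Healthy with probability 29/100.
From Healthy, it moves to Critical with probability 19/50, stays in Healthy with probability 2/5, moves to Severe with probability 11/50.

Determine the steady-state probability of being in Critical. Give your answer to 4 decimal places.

Let the stationary distribution be π with π = πP and π_1 + π_2 + π_3 = 1.
π_1 = 0.35·π_1 + 0.32·π_2 + 0.38·π_3
π_2 = 0.31·π_1 + 0.39·π_2 + 0.22·π_3
Solving with the normalization constraint gives π = (0.3513, 0.3032, 0.3456).
So the stationary probability of Critical is 0.3513.

0.3513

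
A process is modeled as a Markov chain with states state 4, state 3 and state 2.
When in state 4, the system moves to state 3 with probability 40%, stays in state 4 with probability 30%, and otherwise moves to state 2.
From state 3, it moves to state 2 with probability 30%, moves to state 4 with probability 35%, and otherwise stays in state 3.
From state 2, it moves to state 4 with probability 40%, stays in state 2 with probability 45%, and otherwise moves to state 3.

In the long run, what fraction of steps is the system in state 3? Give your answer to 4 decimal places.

0.2969

Let the stationary distribution be π with π = πP and π_1 + π_2 + π_3 = 1.
π_1 = 0.3·π_1 + 0.35·π_2 + 0.4·π_3
π_2 = 0.4·π_1 + 0.35·π_2 + 0.15·π_3
Solving with the normalization constraint gives π = (0.3501, 0.2969, 0.3529).
So the stationary probability of state 3 is 0.2969.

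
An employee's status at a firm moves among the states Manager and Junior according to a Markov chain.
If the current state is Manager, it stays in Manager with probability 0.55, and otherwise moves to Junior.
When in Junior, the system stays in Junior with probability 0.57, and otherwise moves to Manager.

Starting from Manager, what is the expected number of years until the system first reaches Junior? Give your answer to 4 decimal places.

Let t(s) be the expected number of years to first reach Junior from state s, with t(Junior) = 0. Conditioning on the first year:
t(Manager) = 1 + 0.55·t(Manager)
Solving: t(Manager) = 2.2222.
Expected years from Manager to Junior: 2.2222.

2.2222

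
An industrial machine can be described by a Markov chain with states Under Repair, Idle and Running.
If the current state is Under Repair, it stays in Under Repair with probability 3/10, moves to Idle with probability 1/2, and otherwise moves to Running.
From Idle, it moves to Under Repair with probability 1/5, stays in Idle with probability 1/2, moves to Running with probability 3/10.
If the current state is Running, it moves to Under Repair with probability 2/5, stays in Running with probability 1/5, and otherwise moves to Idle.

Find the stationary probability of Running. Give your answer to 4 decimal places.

0.2475

Let the stationary distribution be π with π = πP and π_1 + π_2 + π_3 = 1.
π_1 = 0.3·π_1 + 0.2·π_2 + 0.4·π_3
π_2 = 0.5·π_1 + 0.5·π_2 + 0.4·π_3
Solving with the normalization constraint gives π = (0.2772, 0.4752, 0.2475).
So the stationary probability of Running is 0.2475.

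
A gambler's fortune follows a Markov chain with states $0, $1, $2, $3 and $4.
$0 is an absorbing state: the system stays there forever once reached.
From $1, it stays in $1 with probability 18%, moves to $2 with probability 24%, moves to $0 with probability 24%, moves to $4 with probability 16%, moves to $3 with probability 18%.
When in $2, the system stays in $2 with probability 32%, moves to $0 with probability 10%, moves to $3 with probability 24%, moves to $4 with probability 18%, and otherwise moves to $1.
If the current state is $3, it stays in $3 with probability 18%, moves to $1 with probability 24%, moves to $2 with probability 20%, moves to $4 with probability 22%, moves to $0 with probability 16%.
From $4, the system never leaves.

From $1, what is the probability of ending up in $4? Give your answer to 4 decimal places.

Let h(s) be the probability of absorption at $4 starting from transient state s. Then h($4) = 1 and h($0) = 0. By first-step analysis:
h($1) = 0.24·0 + 0.18·h($1) + 0.24·h($2) + 0.18·h($3) + 0.16·1
h($2) = 0.1·0 + 0.16·h($1) + 0.32·h($2) + 0.24·h($3) + 0.18·1
h($3) = 0.16·0 + 0.24·h($1) + 0.2·h($2) + 0.18·h($3) + 0.22·1
Solving: h($1) = 0.4832, h($2) = 0.5723, h($3) = 0.5493.
Starting from $1, the probability is 0.4832.

0.4832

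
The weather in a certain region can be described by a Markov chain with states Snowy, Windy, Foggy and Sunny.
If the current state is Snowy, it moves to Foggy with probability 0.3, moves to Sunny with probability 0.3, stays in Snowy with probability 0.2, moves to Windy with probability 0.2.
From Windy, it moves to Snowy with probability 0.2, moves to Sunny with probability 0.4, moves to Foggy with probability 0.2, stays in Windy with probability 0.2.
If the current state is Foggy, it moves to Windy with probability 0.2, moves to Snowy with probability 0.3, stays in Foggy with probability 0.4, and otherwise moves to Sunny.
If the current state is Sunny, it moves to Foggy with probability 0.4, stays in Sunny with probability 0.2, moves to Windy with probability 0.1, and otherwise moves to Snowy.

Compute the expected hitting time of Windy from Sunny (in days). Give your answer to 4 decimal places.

Let t(s) be the expected number of days to first reach Windy from state s, with t(Windy) = 0. Conditioning on the first day:
t(Snowy) = 1 + 0.2·t(Snowy) + 0.3·t(Foggy) + 0.3·t(Sunny)
t(Foggy) = 1 + 0.3·t(Snowy) + 0.4·t(Foggy) + 0.1·t(Sunny)
t(Sunny) = 1 + 0.3·t(Snowy) + 0.4·t(Foggy) + 0.2·t(Sunny)
Solving: t(Snowy) = 5.5801, t(Foggy) = 5.4696, t(Sunny) = 6.0773.
Expected days from Sunny to Windy: 6.0773.

6.0773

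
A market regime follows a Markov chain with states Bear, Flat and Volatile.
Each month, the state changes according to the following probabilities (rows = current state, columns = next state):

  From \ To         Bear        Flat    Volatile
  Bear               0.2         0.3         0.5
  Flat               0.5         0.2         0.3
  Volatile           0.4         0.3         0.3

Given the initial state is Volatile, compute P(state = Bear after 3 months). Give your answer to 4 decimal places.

Propagate the distribution vector 3 months from Volatile.
After 0 months: (0.0000, 0.0000, 1.0000)
After 1 month: (0.4000, 0.3000, 0.3000)
After 2 months: (0.3500, 0.2700, 0.3800)
After 3 months: (0.3570, 0.2730, 0.3700)
P(in Bear after 3 months) = 0.3570

0.3570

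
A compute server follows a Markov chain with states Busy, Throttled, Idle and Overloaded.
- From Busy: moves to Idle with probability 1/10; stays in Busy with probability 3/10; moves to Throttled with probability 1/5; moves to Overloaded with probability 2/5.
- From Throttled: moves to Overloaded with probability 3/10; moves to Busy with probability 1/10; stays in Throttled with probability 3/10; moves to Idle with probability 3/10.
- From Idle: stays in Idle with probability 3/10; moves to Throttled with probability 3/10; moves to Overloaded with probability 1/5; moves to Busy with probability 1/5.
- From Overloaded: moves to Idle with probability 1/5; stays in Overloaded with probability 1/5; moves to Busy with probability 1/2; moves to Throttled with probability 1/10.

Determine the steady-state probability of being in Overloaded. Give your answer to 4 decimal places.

0.2798

Let the stationary distribution be π with π = πP and π_1 + π_2 + π_3 + π_4 = 1.
π_1 = 0.3·π_1 + 0.1·π_2 + 0.2·π_3 + 0.5·π_4
π_2 = 0.2·π_1 + 0.3·π_2 + 0.3·π_3 + 0.1·π_4
π_3 = 0.1·π_1 + 0.3·π_2 + 0.3·π_3 + 0.2·π_4
Solving with the normalization constraint gives π = (0.2916, 0.2149, 0.2137, 0.2798).
So the stationary probability of Overloaded is 0.2798.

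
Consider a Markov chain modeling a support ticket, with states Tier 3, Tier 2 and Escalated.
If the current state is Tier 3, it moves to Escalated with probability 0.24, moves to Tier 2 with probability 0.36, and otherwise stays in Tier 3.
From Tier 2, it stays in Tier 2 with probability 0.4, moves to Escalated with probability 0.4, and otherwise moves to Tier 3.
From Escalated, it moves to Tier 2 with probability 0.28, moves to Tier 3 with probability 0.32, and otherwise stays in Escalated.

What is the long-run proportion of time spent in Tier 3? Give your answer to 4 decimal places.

Let the stationary distribution be π with π = πP and π_1 + π_2 + π_3 = 1.
π_1 = 0.4·π_1 + 0.2·π_2 + 0.32·π_3
π_2 = 0.36·π_1 + 0.4·π_2 + 0.28·π_3
Solving with the normalization constraint gives π = (0.3027, 0.3457, 0.3516).
So the stationary probability of Tier 3 is 0.3027.

0.3027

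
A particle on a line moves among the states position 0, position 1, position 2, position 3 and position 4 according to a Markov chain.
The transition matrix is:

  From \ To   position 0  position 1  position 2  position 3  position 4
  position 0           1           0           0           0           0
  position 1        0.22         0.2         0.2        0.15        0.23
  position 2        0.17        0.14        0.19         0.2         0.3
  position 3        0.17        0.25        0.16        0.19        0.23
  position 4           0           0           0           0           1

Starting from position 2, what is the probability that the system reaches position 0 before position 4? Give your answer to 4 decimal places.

Let h(s) be the probability of absorption at position 0 starting from transient state s. Then h(position 0) = 1 and h(position 4) = 0. By first-step analysis:
h(position 1) = 0.22·1 + 0.2·h(position 1) + 0.2·h(position 2) + 0.15·h(position 3) + 0.23·0
h(position 2) = 0.17·1 + 0.14·h(position 1) + 0.19·h(position 2) + 0.2·h(position 3) + 0.3·0
h(position 3) = 0.17·1 + 0.25·h(position 1) + 0.16·h(position 2) + 0.19·h(position 3) + 0.23·0
Solving: h(position 1) = 0.4537, h(position 2) = 0.3939, h(position 3) = 0.4277.
Starting from position 2, the probability is 0.3939.

0.3939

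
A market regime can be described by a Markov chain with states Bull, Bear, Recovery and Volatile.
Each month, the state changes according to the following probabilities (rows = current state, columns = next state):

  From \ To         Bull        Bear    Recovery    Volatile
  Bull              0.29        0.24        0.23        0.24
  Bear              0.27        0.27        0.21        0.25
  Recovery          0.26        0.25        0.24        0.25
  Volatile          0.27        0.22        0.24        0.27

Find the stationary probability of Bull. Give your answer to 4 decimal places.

Let the stationary distribution be π with π = πP and π_1 + π_2 + π_3 + π_4 = 1.
π_1 = 0.29·π_1 + 0.27·π_2 + 0.26·π_3 + 0.27·π_4
π_2 = 0.24·π_1 + 0.27·π_2 + 0.25·π_3 + 0.22·π_4
π_3 = 0.23·π_1 + 0.21·π_2 + 0.24·π_3 + 0.24·π_4
Solving with the normalization constraint gives π = (0.2732, 0.2446, 0.2299, 0.2523).
So the stationary probability of Bull is 0.2732.

0.2732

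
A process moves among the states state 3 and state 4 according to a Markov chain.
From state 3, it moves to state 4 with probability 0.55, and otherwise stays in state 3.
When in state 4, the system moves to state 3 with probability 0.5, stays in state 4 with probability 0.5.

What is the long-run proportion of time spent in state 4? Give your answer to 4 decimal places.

Let the stationary distribution be π with π = πP and π_1 + π_2 = 1.
π_1 = 0.45·π_1 + 0.5·π_2
Solving with the normalization constraint gives π = (0.4762, 0.5238).
So the stationary probability of state 4 is 0.5238.

0.5238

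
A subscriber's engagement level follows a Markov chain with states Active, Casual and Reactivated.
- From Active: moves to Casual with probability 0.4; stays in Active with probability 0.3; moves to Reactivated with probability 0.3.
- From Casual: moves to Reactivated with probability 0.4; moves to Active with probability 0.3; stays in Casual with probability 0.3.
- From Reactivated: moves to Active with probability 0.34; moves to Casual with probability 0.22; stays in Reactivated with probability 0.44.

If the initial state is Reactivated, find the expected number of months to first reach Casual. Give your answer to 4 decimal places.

3.5862

Let t(s) be the expected number of months to first reach Casual from state s, with t(Casual) = 0. Conditioning on the first month:
t(Active) = 1 + 0.3·t(Active) + 0.3·t(Reactivated)
t(Reactivated) = 1 + 0.34·t(Active) + 0.44·t(Reactivated)
Solving: t(Active) = 2.9655, t(Reactivated) = 3.5862.
Expected months from Reactivated to Casual: 3.5862.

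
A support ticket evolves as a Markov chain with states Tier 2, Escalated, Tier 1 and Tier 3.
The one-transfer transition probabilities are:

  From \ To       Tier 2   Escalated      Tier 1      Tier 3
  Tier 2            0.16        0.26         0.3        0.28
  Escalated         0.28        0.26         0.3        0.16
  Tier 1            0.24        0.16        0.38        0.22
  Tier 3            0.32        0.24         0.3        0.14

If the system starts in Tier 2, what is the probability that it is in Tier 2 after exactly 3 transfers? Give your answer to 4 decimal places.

Propagate the distribution vector 3 transfers from Tier 2.
After 0 transfers: (1.0000, 0.0000, 0.0000, 0.0000)
After 1 transfer: (0.1600, 0.2600, 0.3000, 0.2800)
After 2 transfers: (0.2600, 0.2244, 0.3240, 0.1916)
After 3 transfers: (0.2435, 0.2238, 0.3259, 0.2068)
P(in Tier 2 after 3 transfers) = 0.2435

0.2435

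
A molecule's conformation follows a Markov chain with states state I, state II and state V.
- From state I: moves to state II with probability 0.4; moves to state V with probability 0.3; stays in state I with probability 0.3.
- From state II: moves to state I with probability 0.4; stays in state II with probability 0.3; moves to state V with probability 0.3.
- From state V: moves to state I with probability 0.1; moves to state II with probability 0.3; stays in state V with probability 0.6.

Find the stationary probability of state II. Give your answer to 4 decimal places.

Let the stationary distribution be π with π = πP and π_1 + π_2 + π_3 = 1.
π_1 = 0.3·π_1 + 0.4·π_2 + 0.1·π_3
π_2 = 0.4·π_1 + 0.3·π_2 + 0.3·π_3
Solving with the normalization constraint gives π = (0.2468, 0.3247, 0.4286).
So the stationary probability of state II is 0.3247.

0.3247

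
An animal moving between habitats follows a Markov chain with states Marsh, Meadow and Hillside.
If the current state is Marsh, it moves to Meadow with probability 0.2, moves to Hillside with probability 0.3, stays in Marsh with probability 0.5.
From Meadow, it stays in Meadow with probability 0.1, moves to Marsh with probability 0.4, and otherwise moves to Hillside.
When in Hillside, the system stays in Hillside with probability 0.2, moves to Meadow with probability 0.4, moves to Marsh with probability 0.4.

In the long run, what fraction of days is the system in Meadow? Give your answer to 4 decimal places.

0.2393

Let the stationary distribution be π with π = πP and π_1 + π_2 + π_3 = 1.
π_1 = 0.5·π_1 + 0.4·π_2 + 0.4·π_3
π_2 = 0.2·π_1 + 0.1·π_2 + 0.4·π_3
Solving with the normalization constraint gives π = (0.4444, 0.2393, 0.3162).
So the stationary probability of Meadow is 0.2393.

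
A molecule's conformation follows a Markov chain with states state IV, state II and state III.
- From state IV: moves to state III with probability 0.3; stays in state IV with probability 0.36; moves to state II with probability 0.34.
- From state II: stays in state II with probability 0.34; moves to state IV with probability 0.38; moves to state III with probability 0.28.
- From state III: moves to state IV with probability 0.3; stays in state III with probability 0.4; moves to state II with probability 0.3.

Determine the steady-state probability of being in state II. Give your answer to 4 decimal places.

Let the stationary distribution be π with π = πP and π_1 + π_2 + π_3 = 1.
π_1 = 0.36·π_1 + 0.38·π_2 + 0.3·π_3
π_2 = 0.34·π_1 + 0.34·π_2 + 0.3·π_3
Solving with the normalization constraint gives π = (0.3470, 0.3270, 0.3261).
So the stationary probability of state II is 0.3270.

0.3270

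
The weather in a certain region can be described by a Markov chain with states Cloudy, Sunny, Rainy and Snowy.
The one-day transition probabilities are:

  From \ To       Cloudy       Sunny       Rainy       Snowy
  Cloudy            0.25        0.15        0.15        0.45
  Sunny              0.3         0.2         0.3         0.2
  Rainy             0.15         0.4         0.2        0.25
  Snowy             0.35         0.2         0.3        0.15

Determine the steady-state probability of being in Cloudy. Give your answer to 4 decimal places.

Let the stationary distribution be π with π = πP and π_1 + π_2 + π_3 + π_4 = 1.
π_1 = 0.25·π_1 + 0.3·π_2 + 0.15·π_3 + 0.35·π_4
π_2 = 0.15·π_1 + 0.2·π_2 + 0.4·π_3 + 0.2·π_4
π_3 = 0.15·π_1 + 0.3·π_2 + 0.2·π_3 + 0.3·π_4
Solving with the normalization constraint gives π = (0.2645, 0.2341, 0.2367, 0.2647).
So the stationary probability of Cloudy is 0.2645.

0.2645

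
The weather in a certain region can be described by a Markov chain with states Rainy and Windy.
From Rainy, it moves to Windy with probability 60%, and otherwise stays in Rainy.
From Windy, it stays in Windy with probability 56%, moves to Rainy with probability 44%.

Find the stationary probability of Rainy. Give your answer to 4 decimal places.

Let the stationary distribution be π with π = πP and π_1 + π_2 = 1.
π_1 = 0.4·π_1 + 0.44·π_2
Solving with the normalization constraint gives π = (0.4231, 0.5769).
So the stationary probability of Rainy is 0.4231.

0.4231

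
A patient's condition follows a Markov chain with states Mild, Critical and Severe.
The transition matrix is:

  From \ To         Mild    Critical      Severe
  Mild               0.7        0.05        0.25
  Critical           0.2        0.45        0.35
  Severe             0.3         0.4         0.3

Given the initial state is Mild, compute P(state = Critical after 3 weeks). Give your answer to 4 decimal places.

0.2066

Propagate the distribution vector 3 weeks from Mild.
After 0 weeks: (1.0000, 0.0000, 0.0000)
After 1 week: (0.7000, 0.0500, 0.2500)
After 2 weeks: (0.5750, 0.1575, 0.2675)
After 3 weeks: (0.5143, 0.2066, 0.2791)
P(in Critical after 3 weeks) = 0.2066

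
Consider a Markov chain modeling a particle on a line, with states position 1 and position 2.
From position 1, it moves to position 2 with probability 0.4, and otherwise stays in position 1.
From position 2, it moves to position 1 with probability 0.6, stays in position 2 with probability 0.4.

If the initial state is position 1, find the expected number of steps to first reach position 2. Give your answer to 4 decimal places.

2.5000

Let t(s) be the expected number of steps to first reach position 2 from state s, with t(position 2) = 0. Conditioning on the first step:
t(position 1) = 1 + 0.6·t(position 1)
Solving: t(position 1) = 2.5000.
Expected steps from position 1 to position 2: 2.5000.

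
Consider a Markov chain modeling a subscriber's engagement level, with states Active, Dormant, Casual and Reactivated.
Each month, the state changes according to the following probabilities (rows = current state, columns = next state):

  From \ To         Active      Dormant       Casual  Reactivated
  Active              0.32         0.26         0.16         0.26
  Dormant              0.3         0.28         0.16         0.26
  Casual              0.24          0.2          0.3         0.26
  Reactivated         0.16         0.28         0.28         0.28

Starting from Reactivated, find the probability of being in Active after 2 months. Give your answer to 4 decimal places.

Propagate the distribution vector 2 months from Reactivated.
After 0 months: (0.0000, 0.0000, 0.0000, 1.0000)
After 1 month: (0.1600, 0.2800, 0.2800, 0.2800)
After 2 months: (0.2472, 0.2544, 0.2328, 0.2656)
P(in Active after 2 months) = 0.2472

0.2472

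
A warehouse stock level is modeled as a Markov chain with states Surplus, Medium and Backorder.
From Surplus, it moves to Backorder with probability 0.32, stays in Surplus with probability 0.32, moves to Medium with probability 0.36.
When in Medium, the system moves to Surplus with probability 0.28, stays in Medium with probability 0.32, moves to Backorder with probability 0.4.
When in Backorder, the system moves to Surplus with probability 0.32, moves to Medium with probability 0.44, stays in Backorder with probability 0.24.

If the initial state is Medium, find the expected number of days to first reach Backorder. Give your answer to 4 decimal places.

Let t(s) be the expected number of days to first reach Backorder from state s, with t(Backorder) = 0. Conditioning on the first day:
t(Surplus) = 1 + 0.32·t(Surplus) + 0.36·t(Medium)
t(Medium) = 1 + 0.28·t(Surplus) + 0.32·t(Medium)
Solving: t(Surplus) = 2.8761, t(Medium) = 2.6549.
Expected days from Medium to Backorder: 2.6549.

2.6549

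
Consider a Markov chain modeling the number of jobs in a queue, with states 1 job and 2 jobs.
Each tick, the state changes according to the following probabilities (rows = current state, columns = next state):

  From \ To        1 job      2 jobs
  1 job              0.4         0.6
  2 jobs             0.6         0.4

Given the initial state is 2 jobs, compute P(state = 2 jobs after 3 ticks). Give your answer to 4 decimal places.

0.4960

Propagate the distribution vector 3 ticks from 2 jobs.
After 0 ticks: (0.0000, 1.0000)
After 1 tick: (0.6000, 0.4000)
After 2 ticks: (0.4800, 0.5200)
After 3 ticks: (0.5040, 0.4960)
P(in 2 jobs after 3 ticks) = 0.4960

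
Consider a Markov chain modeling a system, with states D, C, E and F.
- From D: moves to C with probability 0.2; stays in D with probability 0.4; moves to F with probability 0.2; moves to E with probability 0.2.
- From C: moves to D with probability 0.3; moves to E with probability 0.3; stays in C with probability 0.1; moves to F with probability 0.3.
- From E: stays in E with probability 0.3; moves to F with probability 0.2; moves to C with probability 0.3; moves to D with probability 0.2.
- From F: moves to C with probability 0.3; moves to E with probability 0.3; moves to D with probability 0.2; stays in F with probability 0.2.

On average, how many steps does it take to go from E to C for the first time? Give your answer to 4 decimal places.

Let t(s) be the expected number of steps to first reach C from state s, with t(C) = 0. Conditioning on the first step:
t(D) = 1 + 0.4·t(D) + 0.2·t(E) + 0.2·t(F)
t(E) = 1 + 0.2·t(D) + 0.3·t(E) + 0.2·t(F)
t(F) = 1 + 0.2·t(D) + 0.3·t(E) + 0.2·t(F)
Solving: t(D) = 4.0909, t(E) = 3.6364, t(F) = 3.6364.
Expected steps from E to C: 3.6364.

3.6364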